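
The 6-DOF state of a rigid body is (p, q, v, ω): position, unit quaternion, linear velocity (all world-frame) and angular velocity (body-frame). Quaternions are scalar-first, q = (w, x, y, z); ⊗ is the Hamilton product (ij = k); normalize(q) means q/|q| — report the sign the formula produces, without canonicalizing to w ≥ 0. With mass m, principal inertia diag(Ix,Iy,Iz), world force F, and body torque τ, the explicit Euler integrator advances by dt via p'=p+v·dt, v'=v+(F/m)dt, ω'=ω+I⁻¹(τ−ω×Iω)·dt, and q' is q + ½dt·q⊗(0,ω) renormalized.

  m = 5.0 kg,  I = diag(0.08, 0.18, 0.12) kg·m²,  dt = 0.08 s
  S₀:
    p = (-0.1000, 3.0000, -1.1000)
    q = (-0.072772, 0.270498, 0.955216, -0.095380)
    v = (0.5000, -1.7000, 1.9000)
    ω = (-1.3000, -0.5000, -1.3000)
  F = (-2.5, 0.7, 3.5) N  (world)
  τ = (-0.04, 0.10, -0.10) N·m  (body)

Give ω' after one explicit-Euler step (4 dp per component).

ω' = (-1.3010, -0.4255, -1.4100)

α = I⁻¹(τ − ω×Iω) = (-0.0125, 0.9311, -1.3750)
ω + α·dt = (-1.3010, -0.4255, -1.4100)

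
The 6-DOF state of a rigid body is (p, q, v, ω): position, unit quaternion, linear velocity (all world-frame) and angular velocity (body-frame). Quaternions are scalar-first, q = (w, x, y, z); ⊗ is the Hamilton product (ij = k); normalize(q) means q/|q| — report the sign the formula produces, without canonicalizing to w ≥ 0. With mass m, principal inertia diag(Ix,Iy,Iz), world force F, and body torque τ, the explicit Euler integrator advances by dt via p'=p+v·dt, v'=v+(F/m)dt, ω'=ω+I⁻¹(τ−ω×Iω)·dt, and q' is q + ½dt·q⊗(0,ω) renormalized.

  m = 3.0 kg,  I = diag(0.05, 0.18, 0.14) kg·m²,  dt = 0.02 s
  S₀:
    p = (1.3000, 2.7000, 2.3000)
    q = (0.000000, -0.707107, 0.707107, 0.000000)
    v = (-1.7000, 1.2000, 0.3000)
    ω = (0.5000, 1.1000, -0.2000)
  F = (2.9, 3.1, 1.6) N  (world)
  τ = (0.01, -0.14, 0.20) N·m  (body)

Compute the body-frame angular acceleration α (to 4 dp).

α = (0.0240, -0.8278, 0.9179)

ω×(Iω) gyroscopic = (0.0088, 0.0090, 0.0715)
(τ − ω×Iω)/I = (0.0240, -0.8278, 0.9179)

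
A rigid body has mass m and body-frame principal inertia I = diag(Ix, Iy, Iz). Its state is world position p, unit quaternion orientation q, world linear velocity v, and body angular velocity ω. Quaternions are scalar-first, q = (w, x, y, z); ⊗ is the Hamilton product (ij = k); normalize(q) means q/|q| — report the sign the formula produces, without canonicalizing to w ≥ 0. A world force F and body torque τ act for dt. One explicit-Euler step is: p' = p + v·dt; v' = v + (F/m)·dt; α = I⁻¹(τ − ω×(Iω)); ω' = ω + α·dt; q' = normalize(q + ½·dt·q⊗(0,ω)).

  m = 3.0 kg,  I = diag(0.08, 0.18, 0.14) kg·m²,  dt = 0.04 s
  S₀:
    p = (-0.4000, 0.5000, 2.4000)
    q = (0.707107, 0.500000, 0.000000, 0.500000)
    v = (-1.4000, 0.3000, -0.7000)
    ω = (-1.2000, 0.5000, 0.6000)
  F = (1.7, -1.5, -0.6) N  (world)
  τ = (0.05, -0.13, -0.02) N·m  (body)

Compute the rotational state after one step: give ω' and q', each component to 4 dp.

gyro term ω×Iω = (-0.0120, 0.0432, -0.0600)
angular accel α = (0.7750, -0.9622, 0.2857)
ω + α·dt = (-1.1690, 0.4615, 0.6114)
Hamilton product q⊗(0,ω) = (0.3000000, -1.0985284, -0.5464465, 0.6742642)
q' = normalize(q + ½dt·q⊗(0,ω)) = (0.7128, 0.4778, -0.0109, 0.5133)

ω' = (-1.1690, 0.4615, 0.6114)
q' = (0.7128, 0.4778, -0.0109, 0.5133)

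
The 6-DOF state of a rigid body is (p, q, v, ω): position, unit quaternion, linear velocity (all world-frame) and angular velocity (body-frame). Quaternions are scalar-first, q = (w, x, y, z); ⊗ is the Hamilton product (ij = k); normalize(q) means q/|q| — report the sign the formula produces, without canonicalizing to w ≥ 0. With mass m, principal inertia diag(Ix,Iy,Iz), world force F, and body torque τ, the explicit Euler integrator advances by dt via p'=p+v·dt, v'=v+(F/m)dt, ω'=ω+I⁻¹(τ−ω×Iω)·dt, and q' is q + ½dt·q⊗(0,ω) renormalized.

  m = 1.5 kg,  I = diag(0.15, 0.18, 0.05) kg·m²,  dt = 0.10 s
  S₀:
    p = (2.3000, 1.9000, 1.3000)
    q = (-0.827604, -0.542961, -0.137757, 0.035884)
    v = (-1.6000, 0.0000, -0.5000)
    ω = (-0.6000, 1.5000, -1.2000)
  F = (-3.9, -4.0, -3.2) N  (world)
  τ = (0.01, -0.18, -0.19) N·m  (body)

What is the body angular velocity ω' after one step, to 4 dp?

ω' = (-0.7493, 1.3600, -1.5260)

angular accel α = (-1.4933, -1.4000, -3.2600)
new body rate ω' = (-0.7493, 1.3600, -1.5260)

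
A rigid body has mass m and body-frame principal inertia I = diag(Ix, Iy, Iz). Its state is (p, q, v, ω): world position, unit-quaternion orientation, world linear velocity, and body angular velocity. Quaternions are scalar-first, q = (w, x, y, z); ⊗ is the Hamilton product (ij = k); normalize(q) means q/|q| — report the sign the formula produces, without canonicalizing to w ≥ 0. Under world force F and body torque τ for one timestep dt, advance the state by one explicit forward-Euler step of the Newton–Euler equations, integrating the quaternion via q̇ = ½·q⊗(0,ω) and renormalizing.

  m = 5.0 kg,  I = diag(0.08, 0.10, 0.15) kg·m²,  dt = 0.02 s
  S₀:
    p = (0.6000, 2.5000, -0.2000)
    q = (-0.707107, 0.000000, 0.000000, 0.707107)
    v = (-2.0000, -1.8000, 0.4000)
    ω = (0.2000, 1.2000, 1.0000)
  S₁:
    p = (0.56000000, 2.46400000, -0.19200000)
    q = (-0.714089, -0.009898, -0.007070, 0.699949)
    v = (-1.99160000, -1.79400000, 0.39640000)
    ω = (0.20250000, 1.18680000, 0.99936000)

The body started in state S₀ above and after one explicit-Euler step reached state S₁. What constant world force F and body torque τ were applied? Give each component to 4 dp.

F = (2.1000, 1.5000, -0.9000)
τ = (0.0700, -0.0800, 0.0000)

velocity change Δv = (0.00840000, 0.00600000, -0.00360000)
F = m·Δv/dt = (2.1000, 1.5000, -0.9000)
ω₁ − ω₀ = (0.00250000, -0.01320000, -0.00064000)
precession coupling = (0.0600, -0.0140, 0.0048)
τ = I·(Δω/dt) + ω₀×(Iω₀) = (0.0700, -0.0800, 0.0000)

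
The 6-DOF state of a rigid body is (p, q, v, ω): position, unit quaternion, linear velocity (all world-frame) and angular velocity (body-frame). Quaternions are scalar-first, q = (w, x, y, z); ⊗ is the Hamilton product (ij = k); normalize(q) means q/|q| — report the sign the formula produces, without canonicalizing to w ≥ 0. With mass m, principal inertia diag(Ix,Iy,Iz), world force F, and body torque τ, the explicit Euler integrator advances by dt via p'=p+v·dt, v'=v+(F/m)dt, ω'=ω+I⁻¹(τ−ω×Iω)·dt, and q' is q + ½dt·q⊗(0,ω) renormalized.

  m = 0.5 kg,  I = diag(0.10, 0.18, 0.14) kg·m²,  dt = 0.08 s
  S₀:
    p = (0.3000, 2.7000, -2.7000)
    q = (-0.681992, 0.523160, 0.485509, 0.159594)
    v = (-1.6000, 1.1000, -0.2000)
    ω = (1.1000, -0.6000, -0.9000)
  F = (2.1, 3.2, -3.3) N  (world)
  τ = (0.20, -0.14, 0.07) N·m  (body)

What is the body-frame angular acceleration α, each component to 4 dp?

α = (2.2160, -0.9978, 0.8771)

ω×(Iω) gyroscopic = (-0.0216, 0.0396, -0.0528)
α = I⁻¹(τ − ω×Iω) = (2.2160, -0.9978, 0.8771)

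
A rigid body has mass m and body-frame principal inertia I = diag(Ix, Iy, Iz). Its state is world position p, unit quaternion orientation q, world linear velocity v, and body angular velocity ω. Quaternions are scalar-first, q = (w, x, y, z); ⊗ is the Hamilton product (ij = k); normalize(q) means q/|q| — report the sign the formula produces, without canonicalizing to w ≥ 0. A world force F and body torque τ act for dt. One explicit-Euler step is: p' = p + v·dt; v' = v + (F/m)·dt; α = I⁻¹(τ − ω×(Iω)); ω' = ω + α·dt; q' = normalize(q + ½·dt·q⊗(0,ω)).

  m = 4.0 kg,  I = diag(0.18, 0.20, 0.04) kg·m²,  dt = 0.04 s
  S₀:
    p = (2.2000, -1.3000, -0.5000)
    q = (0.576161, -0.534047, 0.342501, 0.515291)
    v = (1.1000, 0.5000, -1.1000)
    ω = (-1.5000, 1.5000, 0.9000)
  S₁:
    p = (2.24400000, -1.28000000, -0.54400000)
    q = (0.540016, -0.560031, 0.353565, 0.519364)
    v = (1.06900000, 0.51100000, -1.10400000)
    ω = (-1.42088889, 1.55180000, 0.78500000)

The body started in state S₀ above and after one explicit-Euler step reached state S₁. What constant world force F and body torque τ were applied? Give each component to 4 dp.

v₁ − v₀ = (-0.03100000, 0.01100000, -0.00400000)
applied force F = (-3.1000, 1.1000, -0.4000)
ω₁ − ω₀ = (0.07911111, 0.05180000, -0.11500000)
applied torque τ = (0.1400, 0.0700, -0.1600)

F = (-3.1000, 1.1000, -0.4000)
τ = (0.1400, 0.0700, -0.1600)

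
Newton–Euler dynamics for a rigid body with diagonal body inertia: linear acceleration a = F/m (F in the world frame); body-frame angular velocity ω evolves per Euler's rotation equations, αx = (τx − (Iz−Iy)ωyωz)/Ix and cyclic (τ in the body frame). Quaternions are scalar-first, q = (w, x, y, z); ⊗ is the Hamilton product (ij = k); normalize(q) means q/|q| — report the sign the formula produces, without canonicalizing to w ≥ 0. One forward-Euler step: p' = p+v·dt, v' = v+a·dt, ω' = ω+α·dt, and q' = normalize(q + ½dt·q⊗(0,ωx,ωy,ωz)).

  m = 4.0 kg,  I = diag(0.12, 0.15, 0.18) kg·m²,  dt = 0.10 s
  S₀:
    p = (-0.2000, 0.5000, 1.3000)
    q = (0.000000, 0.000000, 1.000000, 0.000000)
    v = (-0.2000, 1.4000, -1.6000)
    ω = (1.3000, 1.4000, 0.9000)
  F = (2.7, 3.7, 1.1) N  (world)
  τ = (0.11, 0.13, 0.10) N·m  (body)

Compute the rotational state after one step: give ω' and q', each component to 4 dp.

ω' = (1.3602, 1.5335, 0.9252)
q' = (-0.0696, 0.0448, 0.9945, -0.0646)

angular accel α = (0.6017, 1.3347, 0.2522)
new body rate ω' = (1.3602, 1.5335, 0.9252)
Hamilton product q⊗(0,ω) = (-1.4000000, 0.9000000, 0.0000000, -1.3000000)
q + ½dt·q⊗(0,ω), renormalized = (-0.0696, 0.0448, 0.9945, -0.0646)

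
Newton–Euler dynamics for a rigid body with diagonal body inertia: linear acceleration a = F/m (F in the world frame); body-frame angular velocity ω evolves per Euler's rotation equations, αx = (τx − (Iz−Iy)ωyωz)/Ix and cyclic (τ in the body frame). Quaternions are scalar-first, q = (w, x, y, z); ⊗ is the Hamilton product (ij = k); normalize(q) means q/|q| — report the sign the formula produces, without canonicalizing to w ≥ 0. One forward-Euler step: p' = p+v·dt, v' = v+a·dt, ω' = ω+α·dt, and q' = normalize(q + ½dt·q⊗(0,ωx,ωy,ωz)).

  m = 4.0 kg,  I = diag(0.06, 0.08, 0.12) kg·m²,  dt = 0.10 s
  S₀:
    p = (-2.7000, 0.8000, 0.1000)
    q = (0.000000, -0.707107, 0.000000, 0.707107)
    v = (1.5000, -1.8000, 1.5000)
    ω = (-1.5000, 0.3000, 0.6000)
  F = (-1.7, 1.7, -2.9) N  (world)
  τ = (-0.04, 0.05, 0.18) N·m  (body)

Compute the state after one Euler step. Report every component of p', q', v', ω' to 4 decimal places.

gyro term ω×Iω = (0.0072, 0.0540, -0.0090)
angular accel α = (-0.7867, -0.0500, 1.5750)
new body rate ω' = (-1.5787, 0.2950, 0.7575)
q⊗(0,ω) = (-1.4849247, -0.2121321, -0.6363963, -0.2121321)
updated quaternion q' = (-0.0740, -0.7153, -0.0317, 0.6942)
a = F/m = (-0.4250, 0.4250, -0.7250)
new position p' = (-2.5500, 0.6200, 0.2500)
v' = v + a·dt = (1.4575, -1.7575, 1.4275)

p' = (-2.5500, 0.6200, 0.2500)
q' = (-0.0740, -0.7153, -0.0317, 0.6942)
v' = (1.4575, -1.7575, 1.4275)
ω' = (-1.5787, 0.2950, 0.7575)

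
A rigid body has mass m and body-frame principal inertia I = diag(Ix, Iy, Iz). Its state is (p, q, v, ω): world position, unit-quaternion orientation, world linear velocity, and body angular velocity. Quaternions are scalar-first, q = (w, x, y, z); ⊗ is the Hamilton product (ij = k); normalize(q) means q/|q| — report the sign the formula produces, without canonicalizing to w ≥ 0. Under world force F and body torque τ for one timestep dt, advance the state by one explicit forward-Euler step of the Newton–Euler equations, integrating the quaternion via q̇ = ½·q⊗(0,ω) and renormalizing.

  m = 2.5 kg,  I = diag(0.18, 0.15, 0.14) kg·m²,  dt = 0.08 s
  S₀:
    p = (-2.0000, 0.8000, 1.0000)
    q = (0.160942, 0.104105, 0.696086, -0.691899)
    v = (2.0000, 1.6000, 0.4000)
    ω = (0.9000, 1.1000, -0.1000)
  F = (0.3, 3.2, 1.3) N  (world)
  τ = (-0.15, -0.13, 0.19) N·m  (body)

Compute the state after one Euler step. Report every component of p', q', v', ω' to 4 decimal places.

p' = p + v·dt = (-1.8400, 0.9280, 1.0320)
v + (F/m)dt = (2.0096, 1.7024, 0.4416)
(τ − ω×Iω)/I = (-0.8394, -0.8427, 1.5693)
ω' = ω + α·dt = (0.8328, 1.0326, 0.0255)
q⊗(0,ω) = (-0.9285790, 0.8363281, -0.4352624, -0.5280561)
updated quaternion q' = (0.1236, 0.1373, 0.6776, -0.7119)

p' = (-1.8400, 0.9280, 1.0320)
q' = (0.1236, 0.1373, 0.6776, -0.7119)
v' = (2.0096, 1.7024, 0.4416)
ω' = (0.8328, 1.0326, 0.0255)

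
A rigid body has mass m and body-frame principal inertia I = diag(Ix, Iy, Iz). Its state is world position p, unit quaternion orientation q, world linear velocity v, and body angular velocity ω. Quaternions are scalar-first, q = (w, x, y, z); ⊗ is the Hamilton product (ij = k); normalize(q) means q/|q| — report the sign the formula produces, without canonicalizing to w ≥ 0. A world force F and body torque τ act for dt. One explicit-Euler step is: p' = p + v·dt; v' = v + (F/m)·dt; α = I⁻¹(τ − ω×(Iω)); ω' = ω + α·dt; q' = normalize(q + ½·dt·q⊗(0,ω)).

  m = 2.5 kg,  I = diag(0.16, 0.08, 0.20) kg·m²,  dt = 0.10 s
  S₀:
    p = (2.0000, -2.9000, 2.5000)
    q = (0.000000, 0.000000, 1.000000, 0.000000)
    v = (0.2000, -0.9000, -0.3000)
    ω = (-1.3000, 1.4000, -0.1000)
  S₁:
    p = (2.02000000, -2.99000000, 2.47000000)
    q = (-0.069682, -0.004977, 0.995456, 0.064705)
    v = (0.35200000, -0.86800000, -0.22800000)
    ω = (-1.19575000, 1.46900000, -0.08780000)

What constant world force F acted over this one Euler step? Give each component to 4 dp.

velocity change Δv = (0.15200000, 0.03200000, 0.07200000)
F = m·Δv/dt = (3.8000, 0.8000, 1.8000)

F = (3.8000, 0.8000, 1.8000)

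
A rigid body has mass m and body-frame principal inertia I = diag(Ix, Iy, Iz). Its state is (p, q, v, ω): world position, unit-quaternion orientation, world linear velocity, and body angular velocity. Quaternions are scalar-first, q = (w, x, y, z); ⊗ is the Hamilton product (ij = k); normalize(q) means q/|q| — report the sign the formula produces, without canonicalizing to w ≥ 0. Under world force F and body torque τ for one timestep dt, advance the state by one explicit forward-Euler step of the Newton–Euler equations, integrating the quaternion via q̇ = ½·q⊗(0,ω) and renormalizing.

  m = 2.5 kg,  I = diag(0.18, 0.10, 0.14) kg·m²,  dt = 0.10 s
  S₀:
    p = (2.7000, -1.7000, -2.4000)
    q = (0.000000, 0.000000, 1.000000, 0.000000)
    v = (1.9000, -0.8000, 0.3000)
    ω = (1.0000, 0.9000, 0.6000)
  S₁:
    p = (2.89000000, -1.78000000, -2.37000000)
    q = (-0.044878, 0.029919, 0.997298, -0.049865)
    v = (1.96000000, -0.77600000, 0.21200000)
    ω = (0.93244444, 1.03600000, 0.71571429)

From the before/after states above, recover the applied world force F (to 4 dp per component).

Δv = v₁−v₀ = (0.06000000, 0.02400000, -0.08800000)
m·(v₁−v₀)/dt = (1.5000, 0.6000, -2.2000)

F = (1.5000, 0.6000, -2.2000)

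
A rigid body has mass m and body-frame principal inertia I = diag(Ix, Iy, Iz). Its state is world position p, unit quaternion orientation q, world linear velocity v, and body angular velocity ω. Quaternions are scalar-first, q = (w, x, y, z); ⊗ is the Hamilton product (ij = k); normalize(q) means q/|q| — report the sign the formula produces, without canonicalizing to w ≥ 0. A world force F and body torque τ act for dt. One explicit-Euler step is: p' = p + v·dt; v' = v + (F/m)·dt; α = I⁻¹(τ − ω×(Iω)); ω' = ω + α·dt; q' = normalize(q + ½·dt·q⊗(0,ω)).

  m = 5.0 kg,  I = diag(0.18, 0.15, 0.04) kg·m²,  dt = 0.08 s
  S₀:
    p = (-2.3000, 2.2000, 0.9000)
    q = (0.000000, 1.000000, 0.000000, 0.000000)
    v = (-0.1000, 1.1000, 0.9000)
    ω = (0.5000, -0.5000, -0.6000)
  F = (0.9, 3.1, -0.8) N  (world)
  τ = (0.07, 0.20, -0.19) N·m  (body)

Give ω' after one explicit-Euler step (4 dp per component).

ω' = (0.5458, -0.3709, -0.9950)

angular accel α = (0.5722, 1.6133, -4.9375)
ω + α·dt = (0.5458, -0.3709, -0.9950)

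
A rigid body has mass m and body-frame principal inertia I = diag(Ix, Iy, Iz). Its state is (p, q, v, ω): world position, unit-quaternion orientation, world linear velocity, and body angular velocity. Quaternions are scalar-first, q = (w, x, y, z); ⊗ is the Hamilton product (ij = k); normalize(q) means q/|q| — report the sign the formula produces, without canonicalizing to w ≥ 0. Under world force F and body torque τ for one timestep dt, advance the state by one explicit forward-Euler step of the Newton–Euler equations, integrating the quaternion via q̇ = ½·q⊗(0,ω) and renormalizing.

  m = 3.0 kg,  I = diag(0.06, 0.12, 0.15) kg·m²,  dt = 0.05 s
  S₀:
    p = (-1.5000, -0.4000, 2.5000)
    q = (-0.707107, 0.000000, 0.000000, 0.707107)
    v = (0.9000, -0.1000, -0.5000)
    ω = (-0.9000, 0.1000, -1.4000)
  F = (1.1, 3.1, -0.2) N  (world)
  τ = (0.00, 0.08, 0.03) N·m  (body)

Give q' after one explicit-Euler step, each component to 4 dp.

2q̇ = q⊗(0,ω) = (0.9899498, 0.5656856, -0.7071070, 0.9899498)
q + ½dt·q⊗(0,ω), renormalized = (-0.6818, 0.0141, -0.0177, 0.7312)

q' = (-0.6818, 0.0141, -0.0177, 0.7312)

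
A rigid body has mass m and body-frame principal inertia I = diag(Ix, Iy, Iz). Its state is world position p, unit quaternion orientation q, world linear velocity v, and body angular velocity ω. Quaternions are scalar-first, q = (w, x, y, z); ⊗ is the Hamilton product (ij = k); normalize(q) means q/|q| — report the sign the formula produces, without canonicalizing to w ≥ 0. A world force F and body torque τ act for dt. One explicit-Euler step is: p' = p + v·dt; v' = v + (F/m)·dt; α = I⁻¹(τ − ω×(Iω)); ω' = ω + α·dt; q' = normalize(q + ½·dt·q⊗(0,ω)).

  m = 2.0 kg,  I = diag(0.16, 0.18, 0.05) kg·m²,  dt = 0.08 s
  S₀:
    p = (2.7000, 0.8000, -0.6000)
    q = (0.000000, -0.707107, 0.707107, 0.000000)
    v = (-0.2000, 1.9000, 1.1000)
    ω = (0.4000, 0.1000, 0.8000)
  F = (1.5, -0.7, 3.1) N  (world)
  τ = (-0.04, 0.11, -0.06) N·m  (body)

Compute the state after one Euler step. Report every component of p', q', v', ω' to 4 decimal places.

linear accel F/m = (0.7500, -0.3500, 1.5500)
p + v·dt = (2.6840, 0.9520, -0.5120)
v' = v + a·dt = (-0.1400, 1.8720, 1.2240)
angular accel α = (-0.1850, 0.4156, -1.2160)
ω + α·dt = (0.3852, 0.1332, 0.7027)
2q̇ = q⊗(0,ω) = (0.2121321, 0.5656856, 0.5656856, -0.3535535)
q' = normalize(q + ½dt·q⊗(0,ω)) = (0.0085, -0.6840, 0.7293, -0.0141)

p' = (2.6840, 0.9520, -0.5120)
q' = (0.0085, -0.6840, 0.7293, -0.0141)
v' = (-0.1400, 1.8720, 1.2240)
ω' = (0.3852, 0.1332, 0.7027)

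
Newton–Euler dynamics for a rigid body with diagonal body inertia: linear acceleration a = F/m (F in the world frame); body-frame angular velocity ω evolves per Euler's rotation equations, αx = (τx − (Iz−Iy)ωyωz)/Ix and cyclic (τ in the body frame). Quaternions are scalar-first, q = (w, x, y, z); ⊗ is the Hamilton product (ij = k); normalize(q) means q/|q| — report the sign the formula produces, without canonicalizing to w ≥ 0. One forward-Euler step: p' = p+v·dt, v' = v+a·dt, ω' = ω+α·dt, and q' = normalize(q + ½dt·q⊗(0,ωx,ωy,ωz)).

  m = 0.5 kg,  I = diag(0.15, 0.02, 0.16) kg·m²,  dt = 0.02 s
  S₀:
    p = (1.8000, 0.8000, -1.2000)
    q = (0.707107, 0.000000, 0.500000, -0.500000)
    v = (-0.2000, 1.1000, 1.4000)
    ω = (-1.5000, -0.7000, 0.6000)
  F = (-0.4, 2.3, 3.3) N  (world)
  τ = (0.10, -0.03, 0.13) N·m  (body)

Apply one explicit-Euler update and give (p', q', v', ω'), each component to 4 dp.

angular accel α = (1.0587, -1.9500, 1.6656)
new body rate ω' = (-1.4788, -0.7390, 0.6333)
Hamilton product q⊗(0,ω) = (0.6500000, -1.1106605, 0.2550251, 1.1742642)
q + ½dt·q⊗(0,ω), renormalized = (0.7135, -0.0111, 0.5025, -0.4882)
a = F/m = (-0.8000, 4.6000, 6.6000)
p' = p + v·dt = (1.7960, 0.8220, -1.1720)
v' = v + a·dt = (-0.2160, 1.1920, 1.5320)

p' = (1.7960, 0.8220, -1.1720)
q' = (0.7135, -0.0111, 0.5025, -0.4882)
v' = (-0.2160, 1.1920, 1.5320)
ω' = (-1.4788, -0.7390, 0.6333)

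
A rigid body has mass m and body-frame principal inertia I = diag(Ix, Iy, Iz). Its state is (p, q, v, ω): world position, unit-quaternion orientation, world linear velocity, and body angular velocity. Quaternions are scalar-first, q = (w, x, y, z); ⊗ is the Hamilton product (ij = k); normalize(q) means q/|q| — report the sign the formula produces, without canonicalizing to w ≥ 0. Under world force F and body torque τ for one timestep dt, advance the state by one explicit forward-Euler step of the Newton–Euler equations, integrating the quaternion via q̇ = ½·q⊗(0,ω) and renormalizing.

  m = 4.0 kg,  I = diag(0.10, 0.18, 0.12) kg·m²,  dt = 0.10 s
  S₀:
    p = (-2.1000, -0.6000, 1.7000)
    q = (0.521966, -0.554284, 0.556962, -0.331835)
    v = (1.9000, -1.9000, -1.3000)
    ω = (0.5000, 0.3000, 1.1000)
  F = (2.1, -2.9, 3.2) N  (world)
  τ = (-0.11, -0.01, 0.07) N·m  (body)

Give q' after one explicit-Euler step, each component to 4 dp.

q' = (0.5447, -0.5046, 0.5858, -0.3247)

2q̇ = q⊗(0,ω) = (0.4750719, 0.9731917, 0.6003847, 0.1293964)
q + ½dt·q⊗(0,ω), renormalized = (0.5447, -0.5046, 0.5858, -0.3247)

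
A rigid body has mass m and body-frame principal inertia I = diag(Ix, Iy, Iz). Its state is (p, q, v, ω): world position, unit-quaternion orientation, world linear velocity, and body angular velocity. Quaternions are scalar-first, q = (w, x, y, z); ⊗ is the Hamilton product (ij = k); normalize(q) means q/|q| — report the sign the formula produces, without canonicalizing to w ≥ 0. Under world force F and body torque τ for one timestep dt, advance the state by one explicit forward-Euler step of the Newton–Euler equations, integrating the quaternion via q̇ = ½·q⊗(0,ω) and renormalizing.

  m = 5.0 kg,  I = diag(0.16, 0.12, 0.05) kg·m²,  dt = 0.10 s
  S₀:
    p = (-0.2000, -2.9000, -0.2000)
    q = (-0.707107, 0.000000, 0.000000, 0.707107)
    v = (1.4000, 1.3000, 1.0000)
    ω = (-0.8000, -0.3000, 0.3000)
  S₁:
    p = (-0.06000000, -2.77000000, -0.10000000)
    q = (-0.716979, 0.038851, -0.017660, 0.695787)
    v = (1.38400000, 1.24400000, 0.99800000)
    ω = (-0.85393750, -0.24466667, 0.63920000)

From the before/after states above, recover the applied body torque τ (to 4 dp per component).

rate change Δω = (-0.05393750, 0.05533333, 0.33920000)
precession coupling = (0.0063, -0.0264, -0.0096)
I·α + gyro = (-0.0800, 0.0400, 0.1600)

τ = (-0.0800, 0.0400, 0.1600)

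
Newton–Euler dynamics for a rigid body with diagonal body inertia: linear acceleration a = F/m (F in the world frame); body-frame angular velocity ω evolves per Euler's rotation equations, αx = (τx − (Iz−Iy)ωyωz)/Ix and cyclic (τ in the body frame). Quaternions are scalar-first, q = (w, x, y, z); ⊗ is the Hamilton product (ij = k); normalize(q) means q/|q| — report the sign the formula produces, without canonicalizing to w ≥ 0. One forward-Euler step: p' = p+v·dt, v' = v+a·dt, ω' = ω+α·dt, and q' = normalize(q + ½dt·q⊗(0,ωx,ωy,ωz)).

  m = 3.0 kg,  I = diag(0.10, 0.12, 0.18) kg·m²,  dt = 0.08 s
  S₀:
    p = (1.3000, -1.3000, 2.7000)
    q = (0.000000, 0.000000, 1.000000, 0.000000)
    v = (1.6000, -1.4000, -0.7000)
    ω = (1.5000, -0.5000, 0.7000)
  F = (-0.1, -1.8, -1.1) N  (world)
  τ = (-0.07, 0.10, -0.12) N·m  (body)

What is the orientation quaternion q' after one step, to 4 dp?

Hamilton product q⊗(0,ω) = (0.5000000, 0.7000000, 0.0000000, -1.5000000)
q + ½dt·q⊗(0,ω), renormalized = (0.0200, 0.0279, 0.9976, -0.0599)

q' = (0.0200, 0.0279, 0.9976, -0.0599)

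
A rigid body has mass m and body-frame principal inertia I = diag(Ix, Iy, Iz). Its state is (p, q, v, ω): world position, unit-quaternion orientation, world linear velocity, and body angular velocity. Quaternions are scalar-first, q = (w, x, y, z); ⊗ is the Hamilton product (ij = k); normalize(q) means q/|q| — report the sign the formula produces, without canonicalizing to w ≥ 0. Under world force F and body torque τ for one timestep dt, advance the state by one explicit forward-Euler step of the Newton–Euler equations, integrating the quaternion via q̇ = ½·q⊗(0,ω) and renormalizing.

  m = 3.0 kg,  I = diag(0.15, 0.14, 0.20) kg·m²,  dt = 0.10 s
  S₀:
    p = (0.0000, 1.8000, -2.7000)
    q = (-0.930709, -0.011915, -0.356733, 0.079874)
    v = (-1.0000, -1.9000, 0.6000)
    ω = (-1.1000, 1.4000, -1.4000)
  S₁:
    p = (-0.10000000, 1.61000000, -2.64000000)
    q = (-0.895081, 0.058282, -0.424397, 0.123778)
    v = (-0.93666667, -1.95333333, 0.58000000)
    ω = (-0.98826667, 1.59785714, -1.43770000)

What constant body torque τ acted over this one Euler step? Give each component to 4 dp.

rate change Δω = (0.11173333, 0.19785714, -0.03770000)
gyro term ω₀×Iω₀ = (-0.1176, -0.0770, 0.0154)
τ = I·(Δω/dt) + ω₀×(Iω₀) = (0.0500, 0.2000, -0.0600)

τ = (0.0500, 0.2000, -0.0600)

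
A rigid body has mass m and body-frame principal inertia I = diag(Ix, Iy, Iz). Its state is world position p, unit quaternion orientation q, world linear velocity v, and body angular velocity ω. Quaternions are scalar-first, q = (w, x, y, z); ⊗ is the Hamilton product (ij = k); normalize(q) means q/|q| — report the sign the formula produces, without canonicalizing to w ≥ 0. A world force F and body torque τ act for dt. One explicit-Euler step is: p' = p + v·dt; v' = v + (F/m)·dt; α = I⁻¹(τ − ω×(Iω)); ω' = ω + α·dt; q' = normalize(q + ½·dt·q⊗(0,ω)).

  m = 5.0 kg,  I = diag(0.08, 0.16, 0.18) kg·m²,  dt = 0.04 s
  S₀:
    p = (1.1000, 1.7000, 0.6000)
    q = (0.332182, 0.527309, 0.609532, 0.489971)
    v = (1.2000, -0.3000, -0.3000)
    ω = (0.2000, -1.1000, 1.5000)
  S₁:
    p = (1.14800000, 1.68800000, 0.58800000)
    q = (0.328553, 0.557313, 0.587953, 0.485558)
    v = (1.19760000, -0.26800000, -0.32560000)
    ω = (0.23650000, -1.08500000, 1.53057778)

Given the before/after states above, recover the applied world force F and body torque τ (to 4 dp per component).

rate change Δω = (0.03650000, 0.01500000, 0.03057778)
ω₀×(Iω₀) = (-0.0330, -0.0300, -0.0176)
τ = I·(Δω/dt) + ω₀×(Iω₀) = (0.0400, 0.0300, 0.1200)
velocity change Δv = (-0.00240000, 0.03200000, -0.02560000)
F = m·Δv/dt = (-0.3000, 4.0000, -3.2000)

F = (-0.3000, 4.0000, -3.2000)
τ = (0.0400, 0.0300, 0.1200)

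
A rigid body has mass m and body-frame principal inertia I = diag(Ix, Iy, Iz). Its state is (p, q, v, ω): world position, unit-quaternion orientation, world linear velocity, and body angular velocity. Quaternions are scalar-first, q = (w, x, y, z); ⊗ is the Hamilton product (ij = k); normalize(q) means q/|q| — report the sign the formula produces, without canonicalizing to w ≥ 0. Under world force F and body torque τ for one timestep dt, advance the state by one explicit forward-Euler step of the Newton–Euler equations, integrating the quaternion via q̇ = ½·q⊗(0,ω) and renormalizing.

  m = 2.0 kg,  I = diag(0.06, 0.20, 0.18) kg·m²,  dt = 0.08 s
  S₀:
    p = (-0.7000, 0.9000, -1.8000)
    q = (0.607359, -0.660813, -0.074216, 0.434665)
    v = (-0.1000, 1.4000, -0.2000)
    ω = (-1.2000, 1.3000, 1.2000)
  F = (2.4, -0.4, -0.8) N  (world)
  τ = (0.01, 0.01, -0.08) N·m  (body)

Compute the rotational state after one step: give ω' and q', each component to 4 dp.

ω×(Iω) gyroscopic = (-0.0312, 0.1728, -0.2184)
angular accel α = (0.6867, -0.8140, 0.7689)
ω + α·dt = (-1.1451, 1.2349, 1.2615)
2q̇ = q⊗(0,ω) = (-1.2180928, -1.3829545, 1.0609443, -0.2192853)
updated quaternion q' = (0.5566, -0.7135, -0.0317, 0.4243)

ω' = (-1.1451, 1.2349, 1.2615)
q' = (0.5566, -0.7135, -0.0317, 0.4243)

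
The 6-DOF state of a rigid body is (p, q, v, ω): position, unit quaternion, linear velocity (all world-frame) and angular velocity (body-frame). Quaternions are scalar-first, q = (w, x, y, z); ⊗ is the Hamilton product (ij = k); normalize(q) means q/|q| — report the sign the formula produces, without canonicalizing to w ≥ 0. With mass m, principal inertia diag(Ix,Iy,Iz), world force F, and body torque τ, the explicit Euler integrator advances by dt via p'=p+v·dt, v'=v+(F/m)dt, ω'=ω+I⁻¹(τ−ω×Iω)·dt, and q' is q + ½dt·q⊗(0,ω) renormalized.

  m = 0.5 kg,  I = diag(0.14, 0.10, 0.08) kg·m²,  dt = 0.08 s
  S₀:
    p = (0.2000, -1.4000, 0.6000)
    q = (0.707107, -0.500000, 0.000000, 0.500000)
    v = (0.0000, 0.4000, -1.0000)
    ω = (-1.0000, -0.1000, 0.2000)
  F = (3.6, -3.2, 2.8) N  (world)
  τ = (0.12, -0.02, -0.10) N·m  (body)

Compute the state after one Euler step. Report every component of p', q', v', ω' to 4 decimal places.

p' = (0.2000, -1.3680, 0.5200)
q' = (0.6825, -0.5258, -0.0188, 0.5072)
v' = (0.5760, -0.1120, -0.5520)
ω' = (-0.9317, -0.1064, 0.1040)

ω×(Iω) gyroscopic = (0.0004, -0.0120, -0.0040)
angular accel α = (0.8543, -0.0800, -1.2000)
new body rate ω' = (-0.9317, -0.1064, 0.1040)
Hamilton product q⊗(0,ω) = (-0.6000000, -0.6571070, -0.4707107, 0.1914214)
updated quaternion q' = (0.6825, -0.5258, -0.0188, 0.5072)
new position p' = (0.2000, -1.3680, 0.5200)
new velocity v' = (0.5760, -0.1120, -0.5520)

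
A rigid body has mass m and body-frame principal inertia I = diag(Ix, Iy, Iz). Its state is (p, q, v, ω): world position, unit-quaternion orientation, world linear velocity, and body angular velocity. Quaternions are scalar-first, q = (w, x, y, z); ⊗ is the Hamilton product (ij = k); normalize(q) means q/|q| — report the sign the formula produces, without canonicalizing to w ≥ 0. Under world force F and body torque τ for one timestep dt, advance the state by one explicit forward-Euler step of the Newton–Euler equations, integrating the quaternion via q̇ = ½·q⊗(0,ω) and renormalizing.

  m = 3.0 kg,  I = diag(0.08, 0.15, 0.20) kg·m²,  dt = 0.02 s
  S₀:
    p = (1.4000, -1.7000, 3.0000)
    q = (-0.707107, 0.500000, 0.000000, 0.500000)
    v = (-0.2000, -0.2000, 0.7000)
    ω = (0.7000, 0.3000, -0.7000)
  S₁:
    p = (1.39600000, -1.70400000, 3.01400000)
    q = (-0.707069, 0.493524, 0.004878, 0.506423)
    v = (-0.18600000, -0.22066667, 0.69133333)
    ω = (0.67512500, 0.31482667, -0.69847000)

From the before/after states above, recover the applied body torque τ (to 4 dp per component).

ω₁ − ω₀ = (-0.02487500, 0.01482667, 0.00153000)
I·α + gyro = (-0.1100, 0.1700, 0.0300)

τ = (-0.1100, 0.1700, 0.0300)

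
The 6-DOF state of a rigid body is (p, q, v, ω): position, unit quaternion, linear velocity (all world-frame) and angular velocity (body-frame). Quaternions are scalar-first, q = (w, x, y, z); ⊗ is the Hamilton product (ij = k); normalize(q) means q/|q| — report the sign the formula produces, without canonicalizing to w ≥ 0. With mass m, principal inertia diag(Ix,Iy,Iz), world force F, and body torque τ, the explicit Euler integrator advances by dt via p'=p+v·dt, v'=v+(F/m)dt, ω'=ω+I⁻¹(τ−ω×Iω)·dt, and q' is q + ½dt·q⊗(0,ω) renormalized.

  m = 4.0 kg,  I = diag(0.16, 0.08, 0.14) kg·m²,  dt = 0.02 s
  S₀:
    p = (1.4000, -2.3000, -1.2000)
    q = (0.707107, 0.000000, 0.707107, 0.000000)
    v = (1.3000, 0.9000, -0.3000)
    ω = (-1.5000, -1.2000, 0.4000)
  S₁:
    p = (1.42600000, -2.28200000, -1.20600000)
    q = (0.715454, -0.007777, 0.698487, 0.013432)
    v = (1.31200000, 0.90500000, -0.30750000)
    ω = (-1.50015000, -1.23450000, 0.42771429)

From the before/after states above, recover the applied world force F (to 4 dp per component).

F = (2.4000, 1.0000, -1.5000)

velocity change Δv = (0.01200000, 0.00500000, -0.00750000)
F = m·Δv/dt = (2.4000, 1.0000, -1.5000)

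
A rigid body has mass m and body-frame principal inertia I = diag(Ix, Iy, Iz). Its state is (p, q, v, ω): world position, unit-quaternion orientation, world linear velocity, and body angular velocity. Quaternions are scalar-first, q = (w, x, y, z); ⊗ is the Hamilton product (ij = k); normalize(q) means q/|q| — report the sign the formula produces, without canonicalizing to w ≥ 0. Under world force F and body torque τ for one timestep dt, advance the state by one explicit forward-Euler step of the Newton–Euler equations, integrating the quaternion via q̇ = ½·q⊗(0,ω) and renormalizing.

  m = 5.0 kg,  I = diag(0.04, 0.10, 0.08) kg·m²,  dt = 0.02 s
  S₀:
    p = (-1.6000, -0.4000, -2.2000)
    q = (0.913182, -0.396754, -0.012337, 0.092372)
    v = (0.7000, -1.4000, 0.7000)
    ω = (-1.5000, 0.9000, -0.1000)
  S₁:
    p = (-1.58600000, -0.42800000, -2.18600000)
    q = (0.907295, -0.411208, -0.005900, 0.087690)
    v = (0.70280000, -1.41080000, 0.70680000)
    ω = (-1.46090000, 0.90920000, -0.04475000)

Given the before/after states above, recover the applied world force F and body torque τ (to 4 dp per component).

F = (0.7000, -2.7000, 1.7000)
τ = (0.0800, 0.0400, 0.1400)

velocity change Δv = (0.00280000, -0.01080000, 0.00680000)
applied force F = (0.7000, -2.7000, 1.7000)
Δω = ω₁−ω₀ = (0.03910000, 0.00920000, 0.05525000)
I·α + gyro = (0.0800, 0.0400, 0.1400)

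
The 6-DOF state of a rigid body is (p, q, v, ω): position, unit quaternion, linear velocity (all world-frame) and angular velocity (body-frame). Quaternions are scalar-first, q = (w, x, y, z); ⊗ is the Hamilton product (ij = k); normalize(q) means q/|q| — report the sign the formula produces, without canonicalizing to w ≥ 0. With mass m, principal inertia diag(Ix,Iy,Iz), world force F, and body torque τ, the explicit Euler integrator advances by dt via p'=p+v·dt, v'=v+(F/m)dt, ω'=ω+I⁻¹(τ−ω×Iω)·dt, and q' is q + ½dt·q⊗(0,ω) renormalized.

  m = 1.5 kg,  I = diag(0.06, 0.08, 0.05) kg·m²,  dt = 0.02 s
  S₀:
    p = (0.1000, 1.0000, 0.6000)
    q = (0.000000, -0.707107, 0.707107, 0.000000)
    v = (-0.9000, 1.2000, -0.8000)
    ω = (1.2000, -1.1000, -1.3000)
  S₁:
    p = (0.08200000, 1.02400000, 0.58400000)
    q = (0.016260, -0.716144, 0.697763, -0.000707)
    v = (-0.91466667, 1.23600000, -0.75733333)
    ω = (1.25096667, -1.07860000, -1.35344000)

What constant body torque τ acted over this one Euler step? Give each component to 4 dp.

τ = (0.1100, 0.0700, -0.1600)

ω₁ − ω₀ = (0.05096667, 0.02140000, -0.05344000)
precession coupling = (-0.0429, -0.0156, -0.0264)
τ = I·(Δω/dt) + ω₀×(Iω₀) = (0.1100, 0.0700, -0.1600)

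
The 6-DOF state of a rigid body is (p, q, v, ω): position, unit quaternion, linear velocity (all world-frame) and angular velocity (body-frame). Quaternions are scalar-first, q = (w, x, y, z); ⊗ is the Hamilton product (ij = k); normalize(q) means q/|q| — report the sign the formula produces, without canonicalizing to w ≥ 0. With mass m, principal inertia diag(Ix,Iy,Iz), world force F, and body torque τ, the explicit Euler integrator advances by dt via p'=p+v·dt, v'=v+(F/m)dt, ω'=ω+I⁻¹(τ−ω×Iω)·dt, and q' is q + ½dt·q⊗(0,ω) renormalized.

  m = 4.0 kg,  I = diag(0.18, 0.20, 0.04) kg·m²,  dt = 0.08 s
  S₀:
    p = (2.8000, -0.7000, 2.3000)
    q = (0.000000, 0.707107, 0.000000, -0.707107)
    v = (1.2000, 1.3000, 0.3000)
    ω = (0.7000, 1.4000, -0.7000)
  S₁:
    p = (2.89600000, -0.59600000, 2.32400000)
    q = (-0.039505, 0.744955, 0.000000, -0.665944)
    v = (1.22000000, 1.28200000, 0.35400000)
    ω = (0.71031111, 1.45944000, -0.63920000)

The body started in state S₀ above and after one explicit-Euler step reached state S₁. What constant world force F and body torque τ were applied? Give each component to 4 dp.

Δω = ω₁−ω₀ = (0.01031111, 0.05944000, 0.06080000)
τ = I·(Δω/dt) + ω₀×(Iω₀) = (0.1800, 0.0800, 0.0500)
velocity change Δv = (0.02000000, -0.01800000, 0.05400000)
applied force F = (1.0000, -0.9000, 2.7000)

F = (1.0000, -0.9000, 2.7000)
τ = (0.1800, 0.0800, 0.0500)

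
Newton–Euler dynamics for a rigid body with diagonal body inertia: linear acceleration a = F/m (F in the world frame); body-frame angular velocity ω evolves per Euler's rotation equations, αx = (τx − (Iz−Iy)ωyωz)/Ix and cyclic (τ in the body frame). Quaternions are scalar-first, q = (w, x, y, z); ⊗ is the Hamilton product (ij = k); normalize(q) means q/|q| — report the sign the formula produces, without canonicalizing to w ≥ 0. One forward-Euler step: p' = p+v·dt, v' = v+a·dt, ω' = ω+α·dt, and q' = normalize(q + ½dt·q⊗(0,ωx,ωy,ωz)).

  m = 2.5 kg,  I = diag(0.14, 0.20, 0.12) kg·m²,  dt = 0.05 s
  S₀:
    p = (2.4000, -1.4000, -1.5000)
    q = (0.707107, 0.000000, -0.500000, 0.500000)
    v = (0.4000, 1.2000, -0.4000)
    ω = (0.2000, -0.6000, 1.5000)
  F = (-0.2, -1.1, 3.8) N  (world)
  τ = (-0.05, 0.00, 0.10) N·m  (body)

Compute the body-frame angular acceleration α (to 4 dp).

ω×(Iω) gyroscopic = (0.0720, 0.0060, -0.0072)
(τ − ω×Iω)/I = (-0.8714, -0.0300, 0.8933)

α = (-0.8714, -0.0300, 0.8933)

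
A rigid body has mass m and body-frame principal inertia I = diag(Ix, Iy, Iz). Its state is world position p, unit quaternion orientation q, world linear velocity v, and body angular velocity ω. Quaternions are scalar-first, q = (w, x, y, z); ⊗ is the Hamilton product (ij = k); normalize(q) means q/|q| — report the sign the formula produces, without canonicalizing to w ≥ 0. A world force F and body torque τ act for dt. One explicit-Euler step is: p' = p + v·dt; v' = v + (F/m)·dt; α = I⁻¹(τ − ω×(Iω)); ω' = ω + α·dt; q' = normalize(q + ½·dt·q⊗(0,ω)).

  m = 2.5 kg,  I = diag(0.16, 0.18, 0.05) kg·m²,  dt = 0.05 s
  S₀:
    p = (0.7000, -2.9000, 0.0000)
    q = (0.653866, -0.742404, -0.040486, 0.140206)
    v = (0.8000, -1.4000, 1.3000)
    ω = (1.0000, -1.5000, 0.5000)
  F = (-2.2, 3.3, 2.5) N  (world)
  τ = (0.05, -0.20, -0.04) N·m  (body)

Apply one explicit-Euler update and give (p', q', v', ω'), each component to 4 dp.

angular accel α = (-0.2969, -1.4167, -0.2000)
new body rate ω' = (0.9852, -1.5708, 0.4900)
Hamilton product q⊗(0,ω) = (0.6115720, 0.8439320, -0.4693910, 1.4810250)
q + ½dt·q⊗(0,ω), renormalized = (0.6684, -0.7205, -0.0522, 0.1770)
p' = p + v·dt = (0.7400, -2.9700, 0.0650)
v + (F/m)dt = (0.7560, -1.3340, 1.3500)

p' = (0.7400, -2.9700, 0.0650)
q' = (0.6684, -0.7205, -0.0522, 0.1770)
v' = (0.7560, -1.3340, 1.3500)
ω' = (0.9852, -1.5708, 0.4900)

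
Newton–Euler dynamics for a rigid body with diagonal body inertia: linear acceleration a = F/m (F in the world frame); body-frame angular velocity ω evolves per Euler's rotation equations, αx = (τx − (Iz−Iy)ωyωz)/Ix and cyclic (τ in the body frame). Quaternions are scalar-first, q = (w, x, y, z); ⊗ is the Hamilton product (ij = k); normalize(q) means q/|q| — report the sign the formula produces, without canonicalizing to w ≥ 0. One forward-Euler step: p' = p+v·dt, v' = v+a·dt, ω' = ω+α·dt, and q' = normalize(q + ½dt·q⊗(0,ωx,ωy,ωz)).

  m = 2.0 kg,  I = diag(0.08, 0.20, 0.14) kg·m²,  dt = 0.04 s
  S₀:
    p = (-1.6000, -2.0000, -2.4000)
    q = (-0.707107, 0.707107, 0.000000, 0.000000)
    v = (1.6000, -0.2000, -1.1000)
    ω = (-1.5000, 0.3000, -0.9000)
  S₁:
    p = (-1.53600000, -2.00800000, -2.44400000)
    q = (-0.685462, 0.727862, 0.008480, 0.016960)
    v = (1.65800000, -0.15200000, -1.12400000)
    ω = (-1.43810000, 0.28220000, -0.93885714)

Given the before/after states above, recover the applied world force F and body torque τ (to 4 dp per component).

Δω = ω₁−ω₀ = (0.06190000, -0.01780000, -0.03885714)
precession coupling = (0.0162, -0.0810, -0.0540)
I·α + gyro = (0.1400, -0.1700, -0.1900)
v₁ − v₀ = (0.05800000, 0.04800000, -0.02400000)
m·(v₁−v₀)/dt = (2.9000, 2.4000, -1.2000)

F = (2.9000, 2.4000, -1.2000)
τ = (0.1400, -0.1700, -0.1900)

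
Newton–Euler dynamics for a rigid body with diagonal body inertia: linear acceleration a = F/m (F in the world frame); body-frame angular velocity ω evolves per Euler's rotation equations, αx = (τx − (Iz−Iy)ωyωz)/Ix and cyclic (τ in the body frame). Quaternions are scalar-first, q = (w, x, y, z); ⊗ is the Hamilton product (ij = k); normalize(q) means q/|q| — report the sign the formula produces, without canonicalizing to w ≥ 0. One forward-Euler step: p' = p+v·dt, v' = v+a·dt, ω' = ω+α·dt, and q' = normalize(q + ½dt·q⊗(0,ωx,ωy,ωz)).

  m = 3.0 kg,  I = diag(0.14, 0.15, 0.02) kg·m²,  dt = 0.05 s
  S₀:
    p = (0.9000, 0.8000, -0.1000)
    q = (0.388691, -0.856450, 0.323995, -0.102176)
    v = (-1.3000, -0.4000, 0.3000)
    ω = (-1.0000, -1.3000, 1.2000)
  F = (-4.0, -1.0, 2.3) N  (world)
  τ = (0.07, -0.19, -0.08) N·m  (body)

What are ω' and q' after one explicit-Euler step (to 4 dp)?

ω' = (-1.0474, -1.3153, 0.9675)
q' = (0.3804, -0.8587, 0.3392, -0.0545)

α = I⁻¹(τ − ω×Iω) = (-0.9486, -0.3067, -4.6500)
ω' = ω + α·dt = (-1.0474, -1.3153, 0.9675)
q⊗(0,ω) = (-0.3126453, -0.1327258, 0.6246177, 1.9038092)
q' = normalize(q + ½dt·q⊗(0,ω)) = (0.3804, -0.8587, 0.3392, -0.0545)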